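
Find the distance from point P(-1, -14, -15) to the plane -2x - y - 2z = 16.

distance = |a·x₀ + b·y₀ + c·z₀ - d| / √(a² + b² + c²)
  = |(-2)·(-1) + (-1)·(-14) + (-2)·(-15) - 16| / √((-2)² + (-1)² + (-2)²)
  = |2 + 14 + 30 - 16| / √(4 + 1 + 4)
  = |30| / √9
  = 30 / 3
  ≈ 10

10


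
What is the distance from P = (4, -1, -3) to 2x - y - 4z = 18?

distance = |a·x₀ + b·y₀ + c·z₀ - d| / √(a² + b² + c²)
  = |2·4 + (-1)·(-1) + (-4)·(-3) - 18| / √(2² + (-1)² + (-4)²)
  = |8 + 1 + 12 - 18| / √(4 + 1 + 16)
  = |3| / √21
  = 3 / 4.583
  ≈ 0.6547

0.6547


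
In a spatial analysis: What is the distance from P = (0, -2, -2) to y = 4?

distance = |a·x₀ + b·y₀ + c·z₀ - d| / √(a² + b² + c²)
  = |0·0 + 1·(-2) + 0·(-2) - 4| / √(0² + 1² + 0²)
  = |0 - 2 + 0 - 4| / √(0 + 1 + 0)
  = |-6| / √1
  = 6 / 1
  ≈ 6

6


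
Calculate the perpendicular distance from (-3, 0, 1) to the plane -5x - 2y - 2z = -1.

distance = |a·x₀ + b·y₀ + c·z₀ - d| / √(a² + b² + c²)
  = |(-5)·(-3) + (-2)·0 + (-2)·1 - (-1)| / √((-5)² + (-2)² + (-2)²)
  = |15 + 0 - 2 + 1| / √(25 + 4 + 4)
  = |14| / √33
  = 14 / 5.745
  ≈ 2.437

2.437


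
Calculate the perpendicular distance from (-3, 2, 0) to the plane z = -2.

distance = |a·x₀ + b·y₀ + c·z₀ - d| / √(a² + b² + c²)
  = |0·(-3) + 0·2 + 1·0 - (-2)| / √(0² + 0² + 1²)
  = |0 + 0 + 0 + 2| / √(0 + 0 + 1)
  = |2| / √1
  = 2 / 1
  ≈ 2

2


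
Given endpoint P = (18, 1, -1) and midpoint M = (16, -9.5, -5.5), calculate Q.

Q = 2M - P
  = (2·16 - 18, 2·(-9.5) - 1, 2·(-5.5) - (-1))
  = (32 - 18, -19 - 1, -11 + 1)
  = (14, -20, -10)

(14, -20, -10)


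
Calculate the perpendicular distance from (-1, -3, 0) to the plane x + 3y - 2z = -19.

distance = |a·x₀ + b·y₀ + c·z₀ - d| / √(a² + b² + c²)
  = |1·(-1) + 3·(-3) + (-2)·0 - (-19)| / √(1² + 3² + (-2)²)
  = |-1 - 9 + 0 + 19| / √(1 + 9 + 4)
  = |9| / √14
  = 9 / 3.742
  ≈ 2.405

2.405


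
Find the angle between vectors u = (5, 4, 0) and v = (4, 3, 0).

u·v = 5·4 + 4·3 + 0·0 = 20 + 12 + 0 = 32
|u| = √(5² + 4² + 0²) = √41 ≈ 6.403
|v| = √(4² + 3² + 0²) = √25 ≈ 5
cos θ = (u·v)/(|u||v|) = 32/(6.403·5) ≈ 0.9995
θ = arccos(0.9995) ≈ 1.79°

1.79°


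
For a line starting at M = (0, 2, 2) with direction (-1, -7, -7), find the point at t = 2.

P(t) = M + t·d
  = (0 + (-1)·2, 2 + (-7)·2, 2 + (-7)·2)
  = (0 - 2, 2 - 14, 2 - 14)
  = (-2, -12, -12)

(-2, -12, -12)


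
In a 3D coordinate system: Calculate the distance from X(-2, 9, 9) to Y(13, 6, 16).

d = √[(x₂-x₁)² + (y₂-y₁)² + (z₂-z₁)²]
  = √[15² + (-3)² + 7²]
  = √[225 + 9 + 49]
  = √283
  ≈ 16.82

16.82


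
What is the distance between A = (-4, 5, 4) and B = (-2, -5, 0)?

d = √[(x₂-x₁)² + (y₂-y₁)² + (z₂-z₁)²]
  = √[2² + (-10)² + (-4)²]
  = √[4 + 100 + 16]
  = √120
  ≈ 10.95

10.95


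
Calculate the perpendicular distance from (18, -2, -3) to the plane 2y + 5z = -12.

distance = |a·x₀ + b·y₀ + c·z₀ - d| / √(a² + b² + c²)
  = |0·18 + 2·(-2) + 5·(-3) - (-12)| / √(0² + 2² + 5²)
  = |0 - 4 - 15 + 12| / √(0 + 4 + 25)
  = |-7| / √29
  = 7 / 5.385
  ≈ 1.3

1.3


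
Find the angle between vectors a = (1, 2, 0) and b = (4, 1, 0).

a·b = 1·4 + 2·1 + 0·0 = 4 + 2 + 0 = 6
|a| = √(1² + 2² + 0²) = √5 ≈ 2.236
|b| = √(4² + 1² + 0²) = √17 ≈ 4.123
cos θ = (a·b)/(|a||b|) = 6/(2.236·4.123) ≈ 0.6508
θ = arccos(0.6508) ≈ 49.4°

49.4°


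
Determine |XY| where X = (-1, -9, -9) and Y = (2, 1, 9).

d = √[(x₂-x₁)² + (y₂-y₁)² + (z₂-z₁)²]
  = √[3² + 10² + 18²]
  = √[9 + 100 + 324]
  = √433
  ≈ 20.81

20.81


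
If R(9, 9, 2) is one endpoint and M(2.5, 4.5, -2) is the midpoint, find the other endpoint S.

S = 2M - R
  = (2·2.5 - 9, 2·4.5 - 9, 2·(-2) - 2)
  = (5 - 9, 9 - 9, -4 - 2)
  = (-4, 0, -6)

(-4, 0, -6)


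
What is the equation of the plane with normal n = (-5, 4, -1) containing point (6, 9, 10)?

The plane through P with normal n = (a, b, c) satisfies n·(r - P) = 0,
i.e. ax + by + cz = a·x₀ + b·y₀ + c·z₀.
d = (-5)·6 + 4·9 + (-1)·10
  = -30 + 36 - 10
  = -4
Equation: -5x + 4y - z = -4

-5x + 4y - z = -4


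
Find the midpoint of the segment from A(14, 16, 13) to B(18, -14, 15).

M = ((x₁+x₂)/2, (y₁+y₂)/2, (z₁+z₂)/2)
  = ((14 + 18)/2, (16 - 14)/2, (13 + 15)/2)
  = (32/2, 2/2, 28/2)
  = (16, 1, 14)

(16, 1, 14)


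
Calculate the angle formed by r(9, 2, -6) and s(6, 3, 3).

r·s = 9·6 + 2·3 + (-6)·3 = 54 + 6 - 18 = 42
|r| = √(9² + 2² + (-6)²) = √121 ≈ 11
|s| = √(6² + 3² + 3²) = √54 ≈ 7.348
cos θ = (r·s)/(|r||s|) = 42/(11·7.348) ≈ 0.5196
θ = arccos(0.5196) ≈ 58.7°

58.7°


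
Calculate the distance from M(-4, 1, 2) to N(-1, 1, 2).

d = √[(x₂-x₁)² + (y₂-y₁)² + (z₂-z₁)²]
  = √[3² + 0² + 0²]
  = √[9 + 0 + 0]
  = √9
  ≈ 3

3


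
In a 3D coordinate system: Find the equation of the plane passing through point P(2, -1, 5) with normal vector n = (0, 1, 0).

The plane through P with normal n = (a, b, c) satisfies n·(r - P) = 0,
i.e. ax + by + cz = a·x₀ + b·y₀ + c·z₀.
d = 0·2 + 1·(-1) + 0·5
  = 0 - 1 + 0
  = -1
Equation: y = -1

y = -1


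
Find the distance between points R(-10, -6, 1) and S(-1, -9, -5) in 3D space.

d = √[(x₂-x₁)² + (y₂-y₁)² + (z₂-z₁)²]
  = √[9² + (-3)² + (-6)²]
  = √[81 + 9 + 36]
  = √126
  ≈ 11.22

11.22


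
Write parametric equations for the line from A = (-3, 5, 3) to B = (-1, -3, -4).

Direction vector d = B - A = (-1 + 3, -3 - 5, -4 - 3) = (2, -8, -7)
Parametric form r = A + t·d:
x = -3 + 2t, y = 5 - 8t, z = 3 - 7t

x = -3 + 2t, y = 5 - 8t, z = 3 - 7t


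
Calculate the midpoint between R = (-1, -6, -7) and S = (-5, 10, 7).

M = ((x₁+x₂)/2, (y₁+y₂)/2, (z₁+z₂)/2)
  = ((-1 - 5)/2, (-6 + 10)/2, (-7 + 7)/2)
  = (-6/2, 4/2, 0/2)
  = (-3, 2, 0)

(-3, 2, 0)


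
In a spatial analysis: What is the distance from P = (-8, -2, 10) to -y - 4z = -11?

distance = |a·x₀ + b·y₀ + c·z₀ - d| / √(a² + b² + c²)
  = |0·(-8) + (-1)·(-2) + (-4)·10 - (-11)| / √(0² + (-1)² + (-4)²)
  = |0 + 2 - 40 + 11| / √(0 + 1 + 16)
  = |-27| / √17
  = 27 / 4.123
  ≈ 6.548

6.548


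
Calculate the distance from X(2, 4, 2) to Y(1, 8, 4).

d = √[(x₂-x₁)² + (y₂-y₁)² + (z₂-z₁)²]
  = √[(-1)² + 4² + 2²]
  = √[1 + 16 + 4]
  = √21
  ≈ 4.583

4.583


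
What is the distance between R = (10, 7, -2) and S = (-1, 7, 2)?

d = √[(x₂-x₁)² + (y₂-y₁)² + (z₂-z₁)²]
  = √[(-11)² + 0² + 4²]
  = √[121 + 0 + 16]
  = √137
  ≈ 11.7

11.7


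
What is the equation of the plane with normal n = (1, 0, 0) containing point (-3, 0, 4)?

The plane through P with normal n = (a, b, c) satisfies n·(r - P) = 0,
i.e. ax + by + cz = a·x₀ + b·y₀ + c·z₀.
d = 1·(-3) + 0·0 + 0·4
  = -3 + 0 + 0
  = -3
Equation: x = -3

x = -3


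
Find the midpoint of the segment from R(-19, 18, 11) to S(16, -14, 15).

M = ((x₁+x₂)/2, (y₁+y₂)/2, (z₁+z₂)/2)
  = ((-19 + 16)/2, (18 - 14)/2, (11 + 15)/2)
  = (-3/2, 4/2, 26/2)
  = (-1.5, 2, 13)

(-1.5, 2, 13)


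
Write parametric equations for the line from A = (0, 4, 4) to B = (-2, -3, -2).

Direction vector d = B - A = (-2 + 0, -3 - 4, -2 - 4) = (-2, -7, -6)
Parametric form r = A + t·d:
x = 0 - 2t, y = 4 - 7t, z = 4 - 6t

x = 0 - 2t, y = 4 - 7t, z = 4 - 6t


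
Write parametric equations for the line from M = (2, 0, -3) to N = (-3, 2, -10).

Direction vector d = N - M = (-3 - 2, 2 + 0, -10 + 3) = (-5, 2, -7)
Parametric form r = M + t·d:
x = 2 - 5t, y = 0 + 2t, z = -3 - 7t

x = 2 - 5t, y = 0 + 2t, z = -3 - 7t


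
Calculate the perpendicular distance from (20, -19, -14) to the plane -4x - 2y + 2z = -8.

distance = |a·x₀ + b·y₀ + c·z₀ - d| / √(a² + b² + c²)
  = |(-4)·20 + (-2)·(-19) + 2·(-14) - (-8)| / √((-4)² + (-2)² + 2²)
  = |-80 + 38 - 28 + 8| / √(16 + 4 + 4)
  = |-62| / √24
  = 62 / 4.899
  ≈ 12.66

12.66


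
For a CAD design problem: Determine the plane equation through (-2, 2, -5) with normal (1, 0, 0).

The plane through P with normal n = (a, b, c) satisfies n·(r - P) = 0,
i.e. ax + by + cz = a·x₀ + b·y₀ + c·z₀.
d = 1·(-2) + 0·2 + 0·(-5)
  = -2 + 0 + 0
  = -2
Equation: x = -2

x = -2


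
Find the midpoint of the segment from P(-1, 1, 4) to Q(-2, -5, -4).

M = ((x₁+x₂)/2, (y₁+y₂)/2, (z₁+z₂)/2)
  = ((-1 - 2)/2, (1 - 5)/2, (4 - 4)/2)
  = (-3/2, -4/2, 0/2)
  = (-1.5, -2, 0)

(-1.5, -2, 0)


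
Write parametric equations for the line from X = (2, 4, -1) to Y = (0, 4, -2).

Direction vector d = Y - X = (0 - 2, 4 - 4, -2 + 1) = (-2, 0, -1)
Parametric form r = X + t·d:
x = 2 - 2t, y = 4, z = -1 - t

x = 2 - 2t, y = 4, z = -1 - t


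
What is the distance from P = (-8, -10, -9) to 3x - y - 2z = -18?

distance = |a·x₀ + b·y₀ + c·z₀ - d| / √(a² + b² + c²)
  = |3·(-8) + (-1)·(-10) + (-2)·(-9) - (-18)| / √(3² + (-1)² + (-2)²)
  = |-24 + 10 + 18 + 18| / √(9 + 1 + 4)
  = |22| / √14
  = 22 / 3.742
  ≈ 5.88

5.88


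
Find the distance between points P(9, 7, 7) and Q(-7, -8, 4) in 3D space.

d = √[(x₂-x₁)² + (y₂-y₁)² + (z₂-z₁)²]
  = √[(-16)² + (-15)² + (-3)²]
  = √[256 + 225 + 9]
  = √490
  ≈ 22.14

22.14


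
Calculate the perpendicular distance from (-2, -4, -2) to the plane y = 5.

distance = |a·x₀ + b·y₀ + c·z₀ - d| / √(a² + b² + c²)
  = |0·(-2) + 1·(-4) + 0·(-2) - 5| / √(0² + 1² + 0²)
  = |0 - 4 + 0 - 5| / √(0 + 1 + 0)
  = |-9| / √1
  = 9 / 1
  ≈ 9

9


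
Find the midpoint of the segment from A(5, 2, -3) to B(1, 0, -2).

M = ((x₁+x₂)/2, (y₁+y₂)/2, (z₁+z₂)/2)
  = ((5 + 1)/2, (2 + 0)/2, (-3 - 2)/2)
  = (6/2, 2/2, -5/2)
  = (3, 1, -2.5)

(3, 1, -2.5)


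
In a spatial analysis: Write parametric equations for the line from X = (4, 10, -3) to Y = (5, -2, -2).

Direction vector d = Y - X = (5 - 4, -2 - 10, -2 + 3) = (1, -12, 1)
Parametric form r = X + t·d:
x = 4 + t, y = 10 - 12t, z = -3 + t

x = 4 + t, y = 10 - 12t, z = -3 + t


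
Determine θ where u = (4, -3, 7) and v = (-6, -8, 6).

u·v = 4·(-6) + (-3)·(-8) + 7·6 = -24 + 24 + 42 = 42
|u| = √(4² + (-3)² + 7²) = √74 ≈ 8.602
|v| = √((-6)² + (-8)² + 6²) = √136 ≈ 11.66
cos θ = (u·v)/(|u||v|) = 42/(8.602·11.66) ≈ 0.4187
θ = arccos(0.4187) ≈ 65.25°

65.25°


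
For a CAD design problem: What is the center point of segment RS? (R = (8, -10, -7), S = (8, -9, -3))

M = ((x₁+x₂)/2, (y₁+y₂)/2, (z₁+z₂)/2)
  = ((8 + 8)/2, (-10 - 9)/2, (-7 - 3)/2)
  = (16/2, -19/2, -10/2)
  = (8, -9.5, -5)

(8, -9.5, -5)


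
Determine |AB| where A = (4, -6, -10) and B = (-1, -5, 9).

d = √[(x₂-x₁)² + (y₂-y₁)² + (z₂-z₁)²]
  = √[(-5)² + 1² + 19²]
  = √[25 + 1 + 361]
  = √387
  ≈ 19.67

19.67


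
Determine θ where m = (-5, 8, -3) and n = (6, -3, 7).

m·n = (-5)·6 + 8·(-3) + (-3)·7 = -30 - 24 - 21 = -75
|m| = √((-5)² + 8² + (-3)²) = √98 ≈ 9.899
|n| = √(6² + (-3)² + 7²) = √94 ≈ 9.695
cos θ = (m·n)/(|m||n|) = -75/(9.899·9.695) ≈ -0.7814
θ = arccos(-0.7814) ≈ 141.4°

141.4°


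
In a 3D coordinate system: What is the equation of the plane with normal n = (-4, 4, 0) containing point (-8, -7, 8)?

The plane through P with normal n = (a, b, c) satisfies n·(r - P) = 0,
i.e. ax + by + cz = a·x₀ + b·y₀ + c·z₀.
d = (-4)·(-8) + 4·(-7) + 0·8
  = 32 - 28 + 0
  = 4
Equation: -4x + 4y = 4

-4x + 4y = 4


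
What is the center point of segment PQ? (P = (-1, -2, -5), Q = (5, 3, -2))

M = ((x₁+x₂)/2, (y₁+y₂)/2, (z₁+z₂)/2)
  = ((-1 + 5)/2, (-2 + 3)/2, (-5 - 2)/2)
  = (4/2, 1/2, -7/2)
  = (2, 0.5, -3.5)

(2, 0.5, -3.5)


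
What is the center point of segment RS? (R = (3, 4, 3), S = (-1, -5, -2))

M = ((x₁+x₂)/2, (y₁+y₂)/2, (z₁+z₂)/2)
  = ((3 - 1)/2, (4 - 5)/2, (3 - 2)/2)
  = (2/2, -1/2, 1/2)
  = (1, -0.5, 0.5)

(1, -0.5, 0.5)


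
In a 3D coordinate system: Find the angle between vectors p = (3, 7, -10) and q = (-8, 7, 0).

p·q = 3·(-8) + 7·7 + (-10)·0 = -24 + 49 + 0 = 25
|p| = √(3² + 7² + (-10)²) = √158 ≈ 12.57
|q| = √((-8)² + 7² + 0²) = √113 ≈ 10.63
cos θ = (p·q)/(|p||q|) = 25/(12.57·10.63) ≈ 0.1871
θ = arccos(0.1871) ≈ 79.22°

79.22°


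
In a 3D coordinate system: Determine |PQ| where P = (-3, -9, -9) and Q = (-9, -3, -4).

d = √[(x₂-x₁)² + (y₂-y₁)² + (z₂-z₁)²]
  = √[(-6)² + 6² + 5²]
  = √[36 + 36 + 25]
  = √97
  ≈ 9.849

9.849


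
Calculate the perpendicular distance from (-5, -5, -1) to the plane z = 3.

distance = |a·x₀ + b·y₀ + c·z₀ - d| / √(a² + b² + c²)
  = |0·(-5) + 0·(-5) + 1·(-1) - 3| / √(0² + 0² + 1²)
  = |0 + 0 - 1 - 3| / √(0 + 0 + 1)
  = |-4| / √1
  = 4 / 1
  ≈ 4

4


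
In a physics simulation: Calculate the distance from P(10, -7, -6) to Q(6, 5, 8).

d = √[(x₂-x₁)² + (y₂-y₁)² + (z₂-z₁)²]
  = √[(-4)² + 12² + 14²]
  = √[16 + 144 + 196]
  = √356
  ≈ 18.87

18.87


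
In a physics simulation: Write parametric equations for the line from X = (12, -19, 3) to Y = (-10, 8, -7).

Direction vector d = Y - X = (-10 - 12, 8 + 19, -7 - 3) = (-22, 27, -10)
Parametric form r = X + t·d:
x = 12 - 22t, y = -19 + 27t, z = 3 - 10t

x = 12 - 22t, y = -19 + 27t, z = 3 - 10t


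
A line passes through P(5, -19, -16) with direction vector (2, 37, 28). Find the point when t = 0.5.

P(t) = P + t·d
  = (5 + 2·0.5, -19 + 37·0.5, -16 + 28·0.5)
  = (5 + 1, -19 + 18.5, -16 + 14)
  = (6, -0.5, -2)

(6, -0.5, -2)


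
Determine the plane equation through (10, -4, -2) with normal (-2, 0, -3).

The plane through P with normal n = (a, b, c) satisfies n·(r - P) = 0,
i.e. ax + by + cz = a·x₀ + b·y₀ + c·z₀.
d = (-2)·10 + 0·(-4) + (-3)·(-2)
  = -20 + 0 + 6
  = -14
Equation: -2x - 3z = -14

-2x - 3z = -14


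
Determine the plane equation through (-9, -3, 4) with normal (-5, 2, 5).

The plane through P with normal n = (a, b, c) satisfies n·(r - P) = 0,
i.e. ax + by + cz = a·x₀ + b·y₀ + c·z₀.
d = (-5)·(-9) + 2·(-3) + 5·4
  = 45 - 6 + 20
  = 59
Equation: -5x + 2y + 5z = 59

-5x + 2y + 5z = 59


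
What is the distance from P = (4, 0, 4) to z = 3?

distance = |a·x₀ + b·y₀ + c·z₀ - d| / √(a² + b² + c²)
  = |0·4 + 0·0 + 1·4 - 3| / √(0² + 0² + 1²)
  = |0 + 0 + 4 - 3| / √(0 + 0 + 1)
  = |1| / √1
  = 1 / 1
  ≈ 1

1


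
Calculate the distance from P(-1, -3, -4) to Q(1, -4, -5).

d = √[(x₂-x₁)² + (y₂-y₁)² + (z₂-z₁)²]
  = √[2² + (-1)² + (-1)²]
  = √[4 + 1 + 1]
  = √6
  ≈ 2.449

2.449


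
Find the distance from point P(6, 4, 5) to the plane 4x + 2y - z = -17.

distance = |a·x₀ + b·y₀ + c·z₀ - d| / √(a² + b² + c²)
  = |4·6 + 2·4 + (-1)·5 - (-17)| / √(4² + 2² + (-1)²)
  = |24 + 8 - 5 + 17| / √(16 + 4 + 1)
  = |44| / √21
  = 44 / 4.583
  ≈ 9.602

9.602


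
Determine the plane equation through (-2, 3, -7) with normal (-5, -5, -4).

The plane through P with normal n = (a, b, c) satisfies n·(r - P) = 0,
i.e. ax + by + cz = a·x₀ + b·y₀ + c·z₀.
d = (-5)·(-2) + (-5)·3 + (-4)·(-7)
  = 10 - 15 + 28
  = 23
Equation: -5x - 5y - 4z = 23

-5x - 5y - 4z = 23


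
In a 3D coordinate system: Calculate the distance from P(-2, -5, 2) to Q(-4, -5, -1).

d = √[(x₂-x₁)² + (y₂-y₁)² + (z₂-z₁)²]
  = √[(-2)² + 0² + (-3)²]
  = √[4 + 0 + 9]
  = √13
  ≈ 3.606

3.606


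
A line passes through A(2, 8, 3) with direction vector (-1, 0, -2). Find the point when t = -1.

P(t) = A + t·d
  = (2 + (-1)·(-1), 8 + 0·(-1), 3 + (-2)·(-1))
  = (2 + 1, 8 + 0, 3 + 2)
  = (3, 8, 5)

(3, 8, 5)


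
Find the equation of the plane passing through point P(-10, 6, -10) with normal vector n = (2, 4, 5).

The plane through P with normal n = (a, b, c) satisfies n·(r - P) = 0,
i.e. ax + by + cz = a·x₀ + b·y₀ + c·z₀.
d = 2·(-10) + 4·6 + 5·(-10)
  = -20 + 24 - 50
  = -46
Equation: 2x + 4y + 5z = -46

2x + 4y + 5z = -46


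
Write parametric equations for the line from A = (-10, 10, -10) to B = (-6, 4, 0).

Direction vector d = B - A = (-6 + 10, 4 - 10, 0 + 10) = (4, -6, 10)
Parametric form r = A + t·d:
x = -10 + 4t, y = 10 - 6t, z = -10 + 10t

x = -10 + 4t, y = 10 - 6t, z = -10 + 10t


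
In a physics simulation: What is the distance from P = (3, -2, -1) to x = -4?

distance = |a·x₀ + b·y₀ + c·z₀ - d| / √(a² + b² + c²)
  = |1·3 + 0·(-2) + 0·(-1) - (-4)| / √(1² + 0² + 0²)
  = |3 + 0 + 0 + 4| / √(1 + 0 + 0)
  = |7| / √1
  = 7 / 1
  ≈ 7

7


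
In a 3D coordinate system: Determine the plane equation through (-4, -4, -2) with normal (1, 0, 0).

The plane through P with normal n = (a, b, c) satisfies n·(r - P) = 0,
i.e. ax + by + cz = a·x₀ + b·y₀ + c·z₀.
d = 1·(-4) + 0·(-4) + 0·(-2)
  = -4 + 0 + 0
  = -4
Equation: x = -4

x = -4


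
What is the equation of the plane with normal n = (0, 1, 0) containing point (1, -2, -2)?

The plane through P with normal n = (a, b, c) satisfies n·(r - P) = 0,
i.e. ax + by + cz = a·x₀ + b·y₀ + c·z₀.
d = 0·1 + 1·(-2) + 0·(-2)
  = 0 - 2 + 0
  = -2
Equation: y = -2

y = -2


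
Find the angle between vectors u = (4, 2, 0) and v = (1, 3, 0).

u·v = 4·1 + 2·3 + 0·0 = 4 + 6 + 0 = 10
|u| = √(4² + 2² + 0²) = √20 ≈ 4.472
|v| = √(1² + 3² + 0²) = √10 ≈ 3.162
cos θ = (u·v)/(|u||v|) = 10/(4.472·3.162) ≈ 0.7071
θ = arccos(0.7071) ≈ 45°

45°


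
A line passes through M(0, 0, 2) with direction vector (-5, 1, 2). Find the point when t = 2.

P(t) = M + t·d
  = (0 + (-5)·2, 0 + 1·2, 2 + 2·2)
  = (0 - 10, 0 + 2, 2 + 4)
  = (-10, 2, 6)

(-10, 2, 6)


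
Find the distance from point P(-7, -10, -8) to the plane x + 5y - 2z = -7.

distance = |a·x₀ + b·y₀ + c·z₀ - d| / √(a² + b² + c²)
  = |1·(-7) + 5·(-10) + (-2)·(-8) - (-7)| / √(1² + 5² + (-2)²)
  = |-7 - 50 + 16 + 7| / √(1 + 25 + 4)
  = |-34| / √30
  = 34 / 5.477
  ≈ 6.208

6.208


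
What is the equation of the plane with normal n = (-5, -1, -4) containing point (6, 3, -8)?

The plane through P with normal n = (a, b, c) satisfies n·(r - P) = 0,
i.e. ax + by + cz = a·x₀ + b·y₀ + c·z₀.
d = (-5)·6 + (-1)·3 + (-4)·(-8)
  = -30 - 3 + 32
  = -1
Equation: -5x - y - 4z = -1

-5x - y - 4z = -1


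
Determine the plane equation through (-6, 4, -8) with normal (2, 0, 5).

The plane through P with normal n = (a, b, c) satisfies n·(r - P) = 0,
i.e. ax + by + cz = a·x₀ + b·y₀ + c·z₀.
d = 2·(-6) + 0·4 + 5·(-8)
  = -12 + 0 - 40
  = -52
Equation: 2x + 5z = -52

2x + 5z = -52


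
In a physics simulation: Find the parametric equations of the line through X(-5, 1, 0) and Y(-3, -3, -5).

Direction vector d = Y - X = (-3 + 5, -3 - 1, -5 + 0) = (2, -4, -5)
Parametric form r = X + t·d:
x = -5 + 2t, y = 1 - 4t, z = 0 - 5t

x = -5 + 2t, y = 1 - 4t, z = 0 - 5t


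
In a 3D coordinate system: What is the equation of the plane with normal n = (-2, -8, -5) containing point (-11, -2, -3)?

The plane through P with normal n = (a, b, c) satisfies n·(r - P) = 0,
i.e. ax + by + cz = a·x₀ + b·y₀ + c·z₀.
d = (-2)·(-11) + (-8)·(-2) + (-5)·(-3)
  = 22 + 16 + 15
  = 53
Equation: -2x - 8y - 5z = 53

-2x - 8y - 5z = 53


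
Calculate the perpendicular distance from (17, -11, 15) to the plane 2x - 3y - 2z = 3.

distance = |a·x₀ + b·y₀ + c·z₀ - d| / √(a² + b² + c²)
  = |2·17 + (-3)·(-11) + (-2)·15 - 3| / √(2² + (-3)² + (-2)²)
  = |34 + 33 - 30 - 3| / √(4 + 9 + 4)
  = |34| / √17
  = 34 / 4.123
  ≈ 8.246

8.246


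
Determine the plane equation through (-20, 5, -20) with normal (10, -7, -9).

The plane through P with normal n = (a, b, c) satisfies n·(r - P) = 0,
i.e. ax + by + cz = a·x₀ + b·y₀ + c·z₀.
d = 10·(-20) + (-7)·5 + (-9)·(-20)
  = -200 - 35 + 180
  = -55
Equation: 10x - 7y - 9z = -55

10x - 7y - 9z = -55


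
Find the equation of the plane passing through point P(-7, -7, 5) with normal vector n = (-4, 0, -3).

The plane through P with normal n = (a, b, c) satisfies n·(r - P) = 0,
i.e. ax + by + cz = a·x₀ + b·y₀ + c·z₀.
d = (-4)·(-7) + 0·(-7) + (-3)·5
  = 28 + 0 - 15
  = 13
Equation: -4x - 3z = 13

-4x - 3z = 13


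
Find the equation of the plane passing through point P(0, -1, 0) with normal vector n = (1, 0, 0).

The plane through P with normal n = (a, b, c) satisfies n·(r - P) = 0,
i.e. ax + by + cz = a·x₀ + b·y₀ + c·z₀.
d = 1·0 + 0·(-1) + 0·0
  = 0 + 0 + 0
  = 0
Equation: x = 0

x = 0


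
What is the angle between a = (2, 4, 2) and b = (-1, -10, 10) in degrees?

a·b = 2·(-1) + 4·(-10) + 2·10 = -2 - 40 + 20 = -22
|a| = √(2² + 4² + 2²) = √24 ≈ 4.899
|b| = √((-1)² + (-10)² + 10²) = √201 ≈ 14.18
cos θ = (a·b)/(|a||b|) = -22/(4.899·14.18) ≈ -0.3168
θ = arccos(-0.3168) ≈ 108.5°

108.5°


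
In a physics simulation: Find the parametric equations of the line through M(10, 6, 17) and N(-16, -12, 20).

Direction vector d = N - M = (-16 - 10, -12 - 6, 20 - 17) = (-26, -18, 3)
Parametric form r = M + t·d:
x = 10 - 26t, y = 6 - 18t, z = 17 + 3t

x = 10 - 26t, y = 6 - 18t, z = 17 + 3t


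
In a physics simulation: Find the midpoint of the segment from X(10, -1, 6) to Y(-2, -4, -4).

M = ((x₁+x₂)/2, (y₁+y₂)/2, (z₁+z₂)/2)
  = ((10 - 2)/2, (-1 - 4)/2, (6 - 4)/2)
  = (8/2, -5/2, 2/2)
  = (4, -2.5, 1)

(4, -2.5, 1)


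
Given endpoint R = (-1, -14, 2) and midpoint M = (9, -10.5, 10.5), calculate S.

S = 2M - R
  = (2·9 - (-1), 2·(-10.5) - (-14), 2·10.5 - 2)
  = (18 + 1, -21 + 14, 21 - 2)
  = (19, -7, 19)

(19, -7, 19)


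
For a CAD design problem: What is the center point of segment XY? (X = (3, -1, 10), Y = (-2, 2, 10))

M = ((x₁+x₂)/2, (y₁+y₂)/2, (z₁+z₂)/2)
  = ((3 - 2)/2, (-1 + 2)/2, (10 + 10)/2)
  = (1/2, 1/2, 20/2)
  = (0.5, 0.5, 10)

(0.5, 0.5, 10)


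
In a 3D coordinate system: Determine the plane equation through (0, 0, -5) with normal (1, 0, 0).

The plane through P with normal n = (a, b, c) satisfies n·(r - P) = 0,
i.e. ax + by + cz = a·x₀ + b·y₀ + c·z₀.
d = 1·0 + 0·0 + 0·(-5)
  = 0 + 0 + 0
  = 0
Equation: x = 0

x = 0


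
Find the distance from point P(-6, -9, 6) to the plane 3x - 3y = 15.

distance = |a·x₀ + b·y₀ + c·z₀ - d| / √(a² + b² + c²)
  = |3·(-6) + (-3)·(-9) + 0·6 - 15| / √(3² + (-3)² + 0²)
  = |-18 + 27 + 0 - 15| / √(9 + 9 + 0)
  = |-6| / √18
  = 6 / 4.243
  ≈ 1.414

1.414


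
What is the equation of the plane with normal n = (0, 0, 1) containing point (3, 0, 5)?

The plane through P with normal n = (a, b, c) satisfies n·(r - P) = 0,
i.e. ax + by + cz = a·x₀ + b·y₀ + c·z₀.
d = 0·3 + 0·0 + 1·5
  = 0 + 0 + 5
  = 5
Equation: z = 5

z = 5


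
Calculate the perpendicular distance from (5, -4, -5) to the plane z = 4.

distance = |a·x₀ + b·y₀ + c·z₀ - d| / √(a² + b² + c²)
  = |0·5 + 0·(-4) + 1·(-5) - 4| / √(0² + 0² + 1²)
  = |0 + 0 - 5 - 4| / √(0 + 0 + 1)
  = |-9| / √1
  = 9 / 1
  ≈ 9

9


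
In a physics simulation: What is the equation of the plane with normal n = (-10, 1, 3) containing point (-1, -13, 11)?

The plane through P with normal n = (a, b, c) satisfies n·(r - P) = 0,
i.e. ax + by + cz = a·x₀ + b·y₀ + c·z₀.
d = (-10)·(-1) + 1·(-13) + 3·11
  = 10 - 13 + 33
  = 30
Equation: -10x + y + 3z = 30

-10x + y + 3z = 30


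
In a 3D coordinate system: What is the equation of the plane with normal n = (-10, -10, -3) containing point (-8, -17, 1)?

The plane through P with normal n = (a, b, c) satisfies n·(r - P) = 0,
i.e. ax + by + cz = a·x₀ + b·y₀ + c·z₀.
d = (-10)·(-8) + (-10)·(-17) + (-3)·1
  = 80 + 170 - 3
  = 247
Equation: -10x - 10y - 3z = 247

-10x - 10y - 3z = 247


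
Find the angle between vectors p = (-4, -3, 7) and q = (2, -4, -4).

p·q = (-4)·2 + (-3)·(-4) + 7·(-4) = -8 + 12 - 28 = -24
|p| = √((-4)² + (-3)² + 7²) = √74 ≈ 8.602
|q| = √(2² + (-4)² + (-4)²) = √36 ≈ 6
cos θ = (p·q)/(|p||q|) = -24/(8.602·6) ≈ -0.465
θ = arccos(-0.465) ≈ 117.7°

117.7°


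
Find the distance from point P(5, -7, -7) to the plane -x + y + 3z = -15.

distance = |a·x₀ + b·y₀ + c·z₀ - d| / √(a² + b² + c²)
  = |(-1)·5 + 1·(-7) + 3·(-7) - (-15)| / √((-1)² + 1² + 3²)
  = |-5 - 7 - 21 + 15| / √(1 + 1 + 9)
  = |-18| / √11
  = 18 / 3.317
  ≈ 5.427

5.427


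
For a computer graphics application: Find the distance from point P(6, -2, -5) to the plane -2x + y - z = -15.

distance = |a·x₀ + b·y₀ + c·z₀ - d| / √(a² + b² + c²)
  = |(-2)·6 + 1·(-2) + (-1)·(-5) - (-15)| / √((-2)² + 1² + (-1)²)
  = |-12 - 2 + 5 + 15| / √(4 + 1 + 1)
  = |6| / √6
  = 6 / 2.449
  ≈ 2.449

2.449


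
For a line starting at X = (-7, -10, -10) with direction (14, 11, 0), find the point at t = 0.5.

P(t) = X + t·d
  = (-7 + 14·0.5, -10 + 11·0.5, -10 + 0·0.5)
  = (-7 + 7, -10 + 5.5, -10 + 0)
  = (0, -4.5, -10)

(0, -4.5, -10)


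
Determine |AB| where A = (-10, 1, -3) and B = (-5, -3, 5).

d = √[(x₂-x₁)² + (y₂-y₁)² + (z₂-z₁)²]
  = √[5² + (-4)² + 8²]
  = √[25 + 16 + 64]
  = √105
  ≈ 10.25

10.25


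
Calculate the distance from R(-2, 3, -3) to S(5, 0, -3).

d = √[(x₂-x₁)² + (y₂-y₁)² + (z₂-z₁)²]
  = √[7² + (-3)² + 0²]
  = √[49 + 9 + 0]
  = √58
  ≈ 7.616

7.616


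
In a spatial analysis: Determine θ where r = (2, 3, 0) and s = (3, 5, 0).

r·s = 2·3 + 3·5 + 0·0 = 6 + 15 + 0 = 21
|r| = √(2² + 3² + 0²) = √13 ≈ 3.606
|s| = √(3² + 5² + 0²) = √34 ≈ 5.831
cos θ = (r·s)/(|r||s|) = 21/(3.606·5.831) ≈ 0.9989
θ = arccos(0.9989) ≈ 2.726°

2.726°


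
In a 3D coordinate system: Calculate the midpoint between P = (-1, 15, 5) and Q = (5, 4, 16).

M = ((x₁+x₂)/2, (y₁+y₂)/2, (z₁+z₂)/2)
  = ((-1 + 5)/2, (15 + 4)/2, (5 + 16)/2)
  = (4/2, 19/2, 21/2)
  = (2, 9.5, 10.5)

(2, 9.5, 10.5)


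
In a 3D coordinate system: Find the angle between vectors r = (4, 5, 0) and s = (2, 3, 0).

r·s = 4·2 + 5·3 + 0·0 = 8 + 15 + 0 = 23
|r| = √(4² + 5² + 0²) = √41 ≈ 6.403
|s| = √(2² + 3² + 0²) = √13 ≈ 3.606
cos θ = (r·s)/(|r||s|) = 23/(6.403·3.606) ≈ 0.9962
θ = arccos(0.9962) ≈ 4.97°

4.97°


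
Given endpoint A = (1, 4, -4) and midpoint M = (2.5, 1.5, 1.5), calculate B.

B = 2M - A
  = (2·2.5 - 1, 2·1.5 - 4, 2·1.5 - (-4))
  = (5 - 1, 3 - 4, 3 + 4)
  = (4, -1, 7)

(4, -1, 7)


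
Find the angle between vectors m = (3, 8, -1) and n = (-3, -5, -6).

m·n = 3·(-3) + 8·(-5) + (-1)·(-6) = -9 - 40 + 6 = -43
|m| = √(3² + 8² + (-1)²) = √74 ≈ 8.602
|n| = √((-3)² + (-5)² + (-6)²) = √70 ≈ 8.367
cos θ = (m·n)/(|m||n|) = -43/(8.602·8.367) ≈ -0.5975
θ = arccos(-0.5975) ≈ 126.7°

126.7°


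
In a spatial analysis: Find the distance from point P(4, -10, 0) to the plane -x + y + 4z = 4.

distance = |a·x₀ + b·y₀ + c·z₀ - d| / √(a² + b² + c²)
  = |(-1)·4 + 1·(-10) + 4·0 - 4| / √((-1)² + 1² + 4²)
  = |-4 - 10 + 0 - 4| / √(1 + 1 + 16)
  = |-18| / √18
  = 18 / 4.243
  ≈ 4.243

4.243


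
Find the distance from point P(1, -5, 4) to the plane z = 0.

distance = |a·x₀ + b·y₀ + c·z₀ - d| / √(a² + b² + c²)
  = |0·1 + 0·(-5) + 1·4 - 0| / √(0² + 0² + 1²)
  = |0 + 0 + 4 + 0| / √(0 + 0 + 1)
  = |4| / √1
  = 4 / 1
  ≈ 4

4


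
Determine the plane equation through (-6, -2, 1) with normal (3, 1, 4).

The plane through P with normal n = (a, b, c) satisfies n·(r - P) = 0,
i.e. ax + by + cz = a·x₀ + b·y₀ + c·z₀.
d = 3·(-6) + 1·(-2) + 4·1
  = -18 - 2 + 4
  = -16
Equation: 3x + y + 4z = -16

3x + y + 4z = -16


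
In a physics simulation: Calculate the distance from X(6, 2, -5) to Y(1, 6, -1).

d = √[(x₂-x₁)² + (y₂-y₁)² + (z₂-z₁)²]
  = √[(-5)² + 4² + 4²]
  = √[25 + 16 + 16]
  = √57
  ≈ 7.55

7.55


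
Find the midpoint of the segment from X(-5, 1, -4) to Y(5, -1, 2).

M = ((x₁+x₂)/2, (y₁+y₂)/2, (z₁+z₂)/2)
  = ((-5 + 5)/2, (1 - 1)/2, (-4 + 2)/2)
  = (0/2, 0/2, -2/2)
  = (0, 0, -1)

(0, 0, -1)


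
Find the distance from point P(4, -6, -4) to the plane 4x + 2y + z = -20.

distance = |a·x₀ + b·y₀ + c·z₀ - d| / √(a² + b² + c²)
  = |4·4 + 2·(-6) + 1·(-4) - (-20)| / √(4² + 2² + 1²)
  = |16 - 12 - 4 + 20| / √(16 + 4 + 1)
  = |20| / √21
  = 20 / 4.583
  ≈ 4.364

4.364


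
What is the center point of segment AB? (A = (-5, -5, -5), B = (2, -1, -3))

M = ((x₁+x₂)/2, (y₁+y₂)/2, (z₁+z₂)/2)
  = ((-5 + 2)/2, (-5 - 1)/2, (-5 - 3)/2)
  = (-3/2, -6/2, -8/2)
  = (-1.5, -3, -4)

(-1.5, -3, -4)


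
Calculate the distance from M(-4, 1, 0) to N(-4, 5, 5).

d = √[(x₂-x₁)² + (y₂-y₁)² + (z₂-z₁)²]
  = √[0² + 4² + 5²]
  = √[0 + 16 + 25]
  = √41
  ≈ 6.403

6.403


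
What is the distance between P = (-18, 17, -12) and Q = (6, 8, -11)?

d = √[(x₂-x₁)² + (y₂-y₁)² + (z₂-z₁)²]
  = √[24² + (-9)² + 1²]
  = √[576 + 81 + 1]
  = √658
  ≈ 25.65

25.65


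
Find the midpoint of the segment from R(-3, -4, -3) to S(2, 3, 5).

M = ((x₁+x₂)/2, (y₁+y₂)/2, (z₁+z₂)/2)
  = ((-3 + 2)/2, (-4 + 3)/2, (-3 + 5)/2)
  = (-1/2, -1/2, 2/2)
  = (-0.5, -0.5, 1)

(-0.5, -0.5, 1)


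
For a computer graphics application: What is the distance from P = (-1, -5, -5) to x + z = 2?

distance = |a·x₀ + b·y₀ + c·z₀ - d| / √(a² + b² + c²)
  = |1·(-1) + 0·(-5) + 1·(-5) - 2| / √(1² + 0² + 1²)
  = |-1 + 0 - 5 - 2| / √(1 + 0 + 1)
  = |-8| / √2
  = 8 / 1.414
  ≈ 5.657

5.657


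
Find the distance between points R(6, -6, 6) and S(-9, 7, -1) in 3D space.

d = √[(x₂-x₁)² + (y₂-y₁)² + (z₂-z₁)²]
  = √[(-15)² + 13² + (-7)²]
  = √[225 + 169 + 49]
  = √443
  ≈ 21.05

21.05


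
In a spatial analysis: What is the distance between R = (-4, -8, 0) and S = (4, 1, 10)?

d = √[(x₂-x₁)² + (y₂-y₁)² + (z₂-z₁)²]
  = √[8² + 9² + 10²]
  = √[64 + 81 + 100]
  = √245
  ≈ 15.65

15.65


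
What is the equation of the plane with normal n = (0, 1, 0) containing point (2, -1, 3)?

The plane through P with normal n = (a, b, c) satisfies n·(r - P) = 0,
i.e. ax + by + cz = a·x₀ + b·y₀ + c·z₀.
d = 0·2 + 1·(-1) + 0·3
  = 0 - 1 + 0
  = -1
Equation: y = -1

y = -1


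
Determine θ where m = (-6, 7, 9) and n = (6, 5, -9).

m·n = (-6)·6 + 7·5 + 9·(-9) = -36 + 35 - 81 = -82
|m| = √((-6)² + 7² + 9²) = √166 ≈ 12.88
|n| = √(6² + 5² + (-9)²) = √142 ≈ 11.92
cos θ = (m·n)/(|m||n|) = -82/(12.88·11.92) ≈ -0.5341
θ = arccos(-0.5341) ≈ 122.3°

122.3°


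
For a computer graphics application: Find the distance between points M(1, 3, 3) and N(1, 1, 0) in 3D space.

d = √[(x₂-x₁)² + (y₂-y₁)² + (z₂-z₁)²]
  = √[0² + (-2)² + (-3)²]
  = √[0 + 4 + 9]
  = √13
  ≈ 3.606

3.606


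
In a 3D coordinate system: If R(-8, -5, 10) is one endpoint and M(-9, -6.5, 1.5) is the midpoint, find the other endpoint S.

S = 2M - R
  = (2·(-9) - (-8), 2·(-6.5) - (-5), 2·1.5 - 10)
  = (-18 + 8, -13 + 5, 3 - 10)
  = (-10, -8, -7)

(-10, -8, -7)


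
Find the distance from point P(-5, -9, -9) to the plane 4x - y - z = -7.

distance = |a·x₀ + b·y₀ + c·z₀ - d| / √(a² + b² + c²)
  = |4·(-5) + (-1)·(-9) + (-1)·(-9) - (-7)| / √(4² + (-1)² + (-1)²)
  = |-20 + 9 + 9 + 7| / √(16 + 1 + 1)
  = |5| / √18
  = 5 / 4.243
  ≈ 1.179

1.179


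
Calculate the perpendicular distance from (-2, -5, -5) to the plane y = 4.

distance = |a·x₀ + b·y₀ + c·z₀ - d| / √(a² + b² + c²)
  = |0·(-2) + 1·(-5) + 0·(-5) - 4| / √(0² + 1² + 0²)
  = |0 - 5 + 0 - 4| / √(0 + 1 + 0)
  = |-9| / √1
  = 9 / 1
  ≈ 9

9


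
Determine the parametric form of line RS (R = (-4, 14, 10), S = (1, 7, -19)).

Direction vector d = S - R = (1 + 4, 7 - 14, -19 - 10) = (5, -7, -29)
Parametric form r = R + t·d:
x = -4 + 5t, y = 14 - 7t, z = 10 - 29t

x = -4 + 5t, y = 14 - 7t, z = 10 - 29t


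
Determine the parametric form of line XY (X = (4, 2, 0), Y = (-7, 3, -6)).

Direction vector d = Y - X = (-7 - 4, 3 - 2, -6 + 0) = (-11, 1, -6)
Parametric form r = X + t·d:
x = 4 - 11t, y = 2 + t, z = 0 - 6t

x = 4 - 11t, y = 2 + t, z = 0 - 6t


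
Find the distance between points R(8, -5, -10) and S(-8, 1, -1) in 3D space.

d = √[(x₂-x₁)² + (y₂-y₁)² + (z₂-z₁)²]
  = √[(-16)² + 6² + 9²]
  = √[256 + 36 + 81]
  = √373
  ≈ 19.31

19.31


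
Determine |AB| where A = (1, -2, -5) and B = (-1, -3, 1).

d = √[(x₂-x₁)² + (y₂-y₁)² + (z₂-z₁)²]
  = √[(-2)² + (-1)² + 6²]
  = √[4 + 1 + 36]
  = √41
  ≈ 6.403

6.403


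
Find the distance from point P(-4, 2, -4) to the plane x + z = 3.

distance = |a·x₀ + b·y₀ + c·z₀ - d| / √(a² + b² + c²)
  = |1·(-4) + 0·2 + 1·(-4) - 3| / √(1² + 0² + 1²)
  = |-4 + 0 - 4 - 3| / √(1 + 0 + 1)
  = |-11| / √2
  = 11 / 1.414
  ≈ 7.778

7.778


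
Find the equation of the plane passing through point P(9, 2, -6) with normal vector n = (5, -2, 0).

The plane through P with normal n = (a, b, c) satisfies n·(r - P) = 0,
i.e. ax + by + cz = a·x₀ + b·y₀ + c·z₀.
d = 5·9 + (-2)·2 + 0·(-6)
  = 45 - 4 + 0
  = 41
Equation: 5x - 2y = 41

5x - 2y = 41


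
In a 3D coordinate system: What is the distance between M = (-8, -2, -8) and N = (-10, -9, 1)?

d = √[(x₂-x₁)² + (y₂-y₁)² + (z₂-z₁)²]
  = √[(-2)² + (-7)² + 9²]
  = √[4 + 49 + 81]
  = √134
  ≈ 11.58

11.58


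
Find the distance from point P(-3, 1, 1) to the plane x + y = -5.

distance = |a·x₀ + b·y₀ + c·z₀ - d| / √(a² + b² + c²)
  = |1·(-3) + 1·1 + 0·1 - (-5)| / √(1² + 1² + 0²)
  = |-3 + 1 + 0 + 5| / √(1 + 1 + 0)
  = |3| / √2
  = 3 / 1.414
  ≈ 2.121

2.121


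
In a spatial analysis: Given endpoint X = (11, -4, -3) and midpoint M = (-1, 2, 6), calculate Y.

Y = 2M - X
  = (2·(-1) - 11, 2·2 - (-4), 2·6 - (-3))
  = (-2 - 11, 4 + 4, 12 + 3)
  = (-13, 8, 15)

(-13, 8, 15)


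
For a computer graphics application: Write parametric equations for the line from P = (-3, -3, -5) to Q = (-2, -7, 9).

Direction vector d = Q - P = (-2 + 3, -7 + 3, 9 + 5) = (1, -4, 14)
Parametric form r = P + t·d:
x = -3 + t, y = -3 - 4t, z = -5 + 14t

x = -3 + t, y = -3 - 4t, z = -5 + 14t


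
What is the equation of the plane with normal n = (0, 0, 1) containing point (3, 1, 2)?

The plane through P with normal n = (a, b, c) satisfies n·(r - P) = 0,
i.e. ax + by + cz = a·x₀ + b·y₀ + c·z₀.
d = 0·3 + 0·1 + 1·2
  = 0 + 0 + 2
  = 2
Equation: z = 2

z = 2


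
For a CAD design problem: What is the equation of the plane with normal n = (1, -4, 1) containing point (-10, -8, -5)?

The plane through P with normal n = (a, b, c) satisfies n·(r - P) = 0,
i.e. ax + by + cz = a·x₀ + b·y₀ + c·z₀.
d = 1·(-10) + (-4)·(-8) + 1·(-5)
  = -10 + 32 - 5
  = 17
Equation: x - 4y + z = 17

x - 4y + z = 17


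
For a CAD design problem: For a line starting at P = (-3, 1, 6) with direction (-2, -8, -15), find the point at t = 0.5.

P(t) = P + t·d
  = (-3 + (-2)·0.5, 1 + (-8)·0.5, 6 + (-15)·0.5)
  = (-3 - 1, 1 - 4, 6 - 7.5)
  = (-4, -3, -1.5)

(-4, -3, -1.5)


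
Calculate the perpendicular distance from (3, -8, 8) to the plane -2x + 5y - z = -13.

distance = |a·x₀ + b·y₀ + c·z₀ - d| / √(a² + b² + c²)
  = |(-2)·3 + 5·(-8) + (-1)·8 - (-13)| / √((-2)² + 5² + (-1)²)
  = |-6 - 40 - 8 + 13| / √(4 + 25 + 1)
  = |-41| / √30
  = 41 / 5.477
  ≈ 7.486

7.486


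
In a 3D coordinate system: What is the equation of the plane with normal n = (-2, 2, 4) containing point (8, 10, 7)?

The plane through P with normal n = (a, b, c) satisfies n·(r - P) = 0,
i.e. ax + by + cz = a·x₀ + b·y₀ + c·z₀.
d = (-2)·8 + 2·10 + 4·7
  = -16 + 20 + 28
  = 32
Equation: -2x + 2y + 4z = 32

-2x + 2y + 4z = 32


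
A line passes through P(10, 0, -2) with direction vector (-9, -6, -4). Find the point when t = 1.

P(t) = P + t·d
  = (10 + (-9)·1, 0 + (-6)·1, -2 + (-4)·1)
  = (10 - 9, 0 - 6, -2 - 4)
  = (1, -6, -6)

(1, -6, -6)


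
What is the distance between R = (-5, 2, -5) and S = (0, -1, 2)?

d = √[(x₂-x₁)² + (y₂-y₁)² + (z₂-z₁)²]
  = √[5² + (-3)² + 7²]
  = √[25 + 9 + 49]
  = √83
  ≈ 9.11

9.11


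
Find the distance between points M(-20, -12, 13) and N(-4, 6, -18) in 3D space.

d = √[(x₂-x₁)² + (y₂-y₁)² + (z₂-z₁)²]
  = √[16² + 18² + (-31)²]
  = √[256 + 324 + 961]
  = √1541
  ≈ 39.26

39.26


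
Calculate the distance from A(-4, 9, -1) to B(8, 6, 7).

d = √[(x₂-x₁)² + (y₂-y₁)² + (z₂-z₁)²]
  = √[12² + (-3)² + 8²]
  = √[144 + 9 + 64]
  = √217
  ≈ 14.73

14.73


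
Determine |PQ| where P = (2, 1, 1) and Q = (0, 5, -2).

d = √[(x₂-x₁)² + (y₂-y₁)² + (z₂-z₁)²]
  = √[(-2)² + 4² + (-3)²]
  = √[4 + 16 + 9]
  = √29
  ≈ 5.385

5.385


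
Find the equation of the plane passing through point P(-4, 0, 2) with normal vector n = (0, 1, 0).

The plane through P with normal n = (a, b, c) satisfies n·(r - P) = 0,
i.e. ax + by + cz = a·x₀ + b·y₀ + c·z₀.
d = 0·(-4) + 1·0 + 0·2
  = 0 + 0 + 0
  = 0
Equation: y = 0

y = 0


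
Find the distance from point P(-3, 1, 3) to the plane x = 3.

distance = |a·x₀ + b·y₀ + c·z₀ - d| / √(a² + b² + c²)
  = |1·(-3) + 0·1 + 0·3 - 3| / √(1² + 0² + 0²)
  = |-3 + 0 + 0 - 3| / √(1 + 0 + 0)
  = |-6| / √1
  = 6 / 1
  ≈ 6

6


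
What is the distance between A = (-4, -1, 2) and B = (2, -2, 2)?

d = √[(x₂-x₁)² + (y₂-y₁)² + (z₂-z₁)²]
  = √[6² + (-1)² + 0²]
  = √[36 + 1 + 0]
  = √37
  ≈ 6.083

6.083


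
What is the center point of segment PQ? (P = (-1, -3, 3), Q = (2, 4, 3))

M = ((x₁+x₂)/2, (y₁+y₂)/2, (z₁+z₂)/2)
  = ((-1 + 2)/2, (-3 + 4)/2, (3 + 3)/2)
  = (1/2, 1/2, 6/2)
  = (0.5, 0.5, 3)

(0.5, 0.5, 3)


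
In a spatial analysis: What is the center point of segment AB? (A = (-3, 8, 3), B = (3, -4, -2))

M = ((x₁+x₂)/2, (y₁+y₂)/2, (z₁+z₂)/2)
  = ((-3 + 3)/2, (8 - 4)/2, (3 - 2)/2)
  = (0/2, 4/2, 1/2)
  = (0, 2, 0.5)

(0, 2, 0.5)


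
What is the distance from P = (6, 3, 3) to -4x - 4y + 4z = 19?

distance = |a·x₀ + b·y₀ + c·z₀ - d| / √(a² + b² + c²)
  = |(-4)·6 + (-4)·3 + 4·3 - 19| / √((-4)² + (-4)² + 4²)
  = |-24 - 12 + 12 - 19| / √(16 + 16 + 16)
  = |-43| / √48
  = 43 / 6.928
  ≈ 6.207

6.207


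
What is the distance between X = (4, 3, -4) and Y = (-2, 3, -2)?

d = √[(x₂-x₁)² + (y₂-y₁)² + (z₂-z₁)²]
  = √[(-6)² + 0² + 2²]
  = √[36 + 0 + 4]
  = √40
  ≈ 6.325

6.325


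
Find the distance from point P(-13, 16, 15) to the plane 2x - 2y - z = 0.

distance = |a·x₀ + b·y₀ + c·z₀ - d| / √(a² + b² + c²)
  = |2·(-13) + (-2)·16 + (-1)·15 - 0| / √(2² + (-2)² + (-1)²)
  = |-26 - 32 - 15 + 0| / √(4 + 4 + 1)
  = |-73| / √9
  = 73 / 3
  ≈ 24.33

24.33


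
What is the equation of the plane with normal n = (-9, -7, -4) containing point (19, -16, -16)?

The plane through P with normal n = (a, b, c) satisfies n·(r - P) = 0,
i.e. ax + by + cz = a·x₀ + b·y₀ + c·z₀.
d = (-9)·19 + (-7)·(-16) + (-4)·(-16)
  = -171 + 112 + 64
  = 5
Equation: -9x - 7y - 4z = 5

-9x - 7y - 4z = 5
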